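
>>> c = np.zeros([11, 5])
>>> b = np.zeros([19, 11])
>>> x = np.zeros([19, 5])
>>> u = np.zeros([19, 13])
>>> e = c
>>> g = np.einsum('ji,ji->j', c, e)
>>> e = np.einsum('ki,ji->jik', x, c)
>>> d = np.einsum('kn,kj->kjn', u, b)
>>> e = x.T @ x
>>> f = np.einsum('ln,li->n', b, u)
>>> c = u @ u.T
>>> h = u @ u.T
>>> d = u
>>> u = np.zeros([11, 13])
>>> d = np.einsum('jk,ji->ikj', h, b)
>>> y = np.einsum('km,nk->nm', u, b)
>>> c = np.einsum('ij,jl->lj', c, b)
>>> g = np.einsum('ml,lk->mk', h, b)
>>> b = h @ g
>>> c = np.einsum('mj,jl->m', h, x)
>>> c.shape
(19,)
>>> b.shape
(19, 11)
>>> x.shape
(19, 5)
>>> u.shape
(11, 13)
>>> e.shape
(5, 5)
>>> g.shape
(19, 11)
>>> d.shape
(11, 19, 19)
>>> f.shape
(11,)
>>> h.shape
(19, 19)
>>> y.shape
(19, 13)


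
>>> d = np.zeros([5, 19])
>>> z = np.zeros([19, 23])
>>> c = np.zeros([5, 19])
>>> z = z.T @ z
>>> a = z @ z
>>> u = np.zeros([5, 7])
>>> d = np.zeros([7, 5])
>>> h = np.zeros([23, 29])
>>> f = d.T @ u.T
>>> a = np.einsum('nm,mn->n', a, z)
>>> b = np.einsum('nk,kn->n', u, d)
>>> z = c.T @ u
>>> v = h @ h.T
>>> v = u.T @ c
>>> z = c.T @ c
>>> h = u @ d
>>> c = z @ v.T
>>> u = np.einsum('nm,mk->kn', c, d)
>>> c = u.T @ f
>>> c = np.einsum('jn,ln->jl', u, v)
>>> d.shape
(7, 5)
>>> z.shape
(19, 19)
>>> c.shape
(5, 7)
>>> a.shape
(23,)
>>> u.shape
(5, 19)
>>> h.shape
(5, 5)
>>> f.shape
(5, 5)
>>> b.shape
(5,)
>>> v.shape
(7, 19)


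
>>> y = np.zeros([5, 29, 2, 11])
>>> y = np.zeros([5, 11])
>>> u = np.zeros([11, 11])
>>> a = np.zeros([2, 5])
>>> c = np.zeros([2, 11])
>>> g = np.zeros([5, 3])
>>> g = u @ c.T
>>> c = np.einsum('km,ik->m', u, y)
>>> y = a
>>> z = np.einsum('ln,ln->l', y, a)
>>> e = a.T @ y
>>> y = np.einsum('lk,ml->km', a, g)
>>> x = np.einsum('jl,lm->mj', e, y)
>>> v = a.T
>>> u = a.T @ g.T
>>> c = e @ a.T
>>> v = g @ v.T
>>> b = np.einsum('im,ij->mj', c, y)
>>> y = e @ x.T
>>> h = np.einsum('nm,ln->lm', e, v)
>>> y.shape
(5, 11)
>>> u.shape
(5, 11)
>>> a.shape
(2, 5)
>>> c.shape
(5, 2)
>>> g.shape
(11, 2)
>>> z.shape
(2,)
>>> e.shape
(5, 5)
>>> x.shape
(11, 5)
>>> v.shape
(11, 5)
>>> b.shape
(2, 11)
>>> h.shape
(11, 5)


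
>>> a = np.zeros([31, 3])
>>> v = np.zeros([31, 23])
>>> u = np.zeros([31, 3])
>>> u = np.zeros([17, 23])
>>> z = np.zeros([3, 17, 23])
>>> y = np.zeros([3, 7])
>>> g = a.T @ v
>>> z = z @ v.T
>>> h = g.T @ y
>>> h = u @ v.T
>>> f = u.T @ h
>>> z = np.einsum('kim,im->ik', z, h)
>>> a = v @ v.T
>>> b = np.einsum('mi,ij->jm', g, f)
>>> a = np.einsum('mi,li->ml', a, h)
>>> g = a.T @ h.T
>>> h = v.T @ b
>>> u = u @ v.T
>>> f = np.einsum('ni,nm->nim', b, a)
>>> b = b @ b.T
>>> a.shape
(31, 17)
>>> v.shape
(31, 23)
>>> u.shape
(17, 31)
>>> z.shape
(17, 3)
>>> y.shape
(3, 7)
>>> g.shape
(17, 17)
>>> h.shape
(23, 3)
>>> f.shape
(31, 3, 17)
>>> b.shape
(31, 31)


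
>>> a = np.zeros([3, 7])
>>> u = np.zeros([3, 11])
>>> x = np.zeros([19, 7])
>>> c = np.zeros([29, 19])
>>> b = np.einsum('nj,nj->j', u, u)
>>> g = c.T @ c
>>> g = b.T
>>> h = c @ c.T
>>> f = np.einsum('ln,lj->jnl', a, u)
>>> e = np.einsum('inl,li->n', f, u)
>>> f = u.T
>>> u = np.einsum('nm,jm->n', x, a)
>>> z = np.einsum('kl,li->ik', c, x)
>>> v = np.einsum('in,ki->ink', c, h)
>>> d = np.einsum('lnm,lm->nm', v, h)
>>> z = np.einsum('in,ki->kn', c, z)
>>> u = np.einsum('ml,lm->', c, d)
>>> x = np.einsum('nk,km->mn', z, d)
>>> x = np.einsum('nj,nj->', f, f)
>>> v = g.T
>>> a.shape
(3, 7)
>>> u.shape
()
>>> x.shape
()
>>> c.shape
(29, 19)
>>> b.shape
(11,)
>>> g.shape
(11,)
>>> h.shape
(29, 29)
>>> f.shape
(11, 3)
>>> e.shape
(7,)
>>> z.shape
(7, 19)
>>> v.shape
(11,)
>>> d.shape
(19, 29)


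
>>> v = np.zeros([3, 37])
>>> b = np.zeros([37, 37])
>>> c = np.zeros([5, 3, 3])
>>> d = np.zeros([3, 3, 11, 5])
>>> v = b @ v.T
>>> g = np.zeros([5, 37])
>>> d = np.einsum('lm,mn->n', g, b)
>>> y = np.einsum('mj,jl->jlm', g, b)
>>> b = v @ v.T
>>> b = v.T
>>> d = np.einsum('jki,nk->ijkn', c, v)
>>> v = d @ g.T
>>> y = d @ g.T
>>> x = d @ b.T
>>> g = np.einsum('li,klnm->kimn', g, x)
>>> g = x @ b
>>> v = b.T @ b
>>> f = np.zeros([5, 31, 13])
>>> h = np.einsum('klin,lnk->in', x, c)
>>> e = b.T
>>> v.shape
(37, 37)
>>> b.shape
(3, 37)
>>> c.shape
(5, 3, 3)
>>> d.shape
(3, 5, 3, 37)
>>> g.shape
(3, 5, 3, 37)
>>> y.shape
(3, 5, 3, 5)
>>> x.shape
(3, 5, 3, 3)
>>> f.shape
(5, 31, 13)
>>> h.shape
(3, 3)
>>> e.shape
(37, 3)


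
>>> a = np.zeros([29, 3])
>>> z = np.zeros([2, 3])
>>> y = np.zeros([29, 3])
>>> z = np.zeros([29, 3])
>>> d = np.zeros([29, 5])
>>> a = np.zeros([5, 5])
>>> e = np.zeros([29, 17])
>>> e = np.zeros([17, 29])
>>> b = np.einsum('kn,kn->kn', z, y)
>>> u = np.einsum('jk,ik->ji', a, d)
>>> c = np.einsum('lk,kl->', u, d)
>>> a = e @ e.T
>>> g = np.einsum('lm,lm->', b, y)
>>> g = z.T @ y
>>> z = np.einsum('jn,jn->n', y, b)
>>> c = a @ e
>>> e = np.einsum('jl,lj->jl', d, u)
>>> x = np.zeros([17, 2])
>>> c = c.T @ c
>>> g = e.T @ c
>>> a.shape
(17, 17)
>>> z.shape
(3,)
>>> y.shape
(29, 3)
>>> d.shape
(29, 5)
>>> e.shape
(29, 5)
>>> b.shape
(29, 3)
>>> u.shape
(5, 29)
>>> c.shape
(29, 29)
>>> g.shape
(5, 29)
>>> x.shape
(17, 2)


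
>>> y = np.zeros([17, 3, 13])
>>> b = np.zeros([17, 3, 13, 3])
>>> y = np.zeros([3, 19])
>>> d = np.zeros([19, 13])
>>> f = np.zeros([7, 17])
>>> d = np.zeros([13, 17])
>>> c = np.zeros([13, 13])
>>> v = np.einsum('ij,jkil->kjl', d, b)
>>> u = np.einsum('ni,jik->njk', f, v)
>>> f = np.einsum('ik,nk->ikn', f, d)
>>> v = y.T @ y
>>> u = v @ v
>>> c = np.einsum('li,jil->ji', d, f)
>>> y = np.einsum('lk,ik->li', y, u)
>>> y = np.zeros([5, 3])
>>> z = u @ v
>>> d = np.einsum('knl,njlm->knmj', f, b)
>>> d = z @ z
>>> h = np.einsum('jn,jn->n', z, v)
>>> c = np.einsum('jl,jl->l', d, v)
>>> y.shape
(5, 3)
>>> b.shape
(17, 3, 13, 3)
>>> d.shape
(19, 19)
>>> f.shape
(7, 17, 13)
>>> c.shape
(19,)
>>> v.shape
(19, 19)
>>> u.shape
(19, 19)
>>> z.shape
(19, 19)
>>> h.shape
(19,)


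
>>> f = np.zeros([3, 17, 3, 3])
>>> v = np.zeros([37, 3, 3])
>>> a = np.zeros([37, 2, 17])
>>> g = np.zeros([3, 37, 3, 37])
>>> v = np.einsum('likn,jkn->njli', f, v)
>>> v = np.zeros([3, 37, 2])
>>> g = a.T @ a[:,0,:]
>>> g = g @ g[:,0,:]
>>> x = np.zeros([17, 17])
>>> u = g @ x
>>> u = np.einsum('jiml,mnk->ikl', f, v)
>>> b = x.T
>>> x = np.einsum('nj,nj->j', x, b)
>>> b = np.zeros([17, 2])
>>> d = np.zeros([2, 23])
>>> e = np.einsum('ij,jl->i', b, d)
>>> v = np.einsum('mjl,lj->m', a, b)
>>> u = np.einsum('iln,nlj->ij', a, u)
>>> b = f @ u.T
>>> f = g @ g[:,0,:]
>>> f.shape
(17, 2, 17)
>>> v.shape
(37,)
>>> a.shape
(37, 2, 17)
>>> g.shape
(17, 2, 17)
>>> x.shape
(17,)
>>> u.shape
(37, 3)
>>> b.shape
(3, 17, 3, 37)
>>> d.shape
(2, 23)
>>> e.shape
(17,)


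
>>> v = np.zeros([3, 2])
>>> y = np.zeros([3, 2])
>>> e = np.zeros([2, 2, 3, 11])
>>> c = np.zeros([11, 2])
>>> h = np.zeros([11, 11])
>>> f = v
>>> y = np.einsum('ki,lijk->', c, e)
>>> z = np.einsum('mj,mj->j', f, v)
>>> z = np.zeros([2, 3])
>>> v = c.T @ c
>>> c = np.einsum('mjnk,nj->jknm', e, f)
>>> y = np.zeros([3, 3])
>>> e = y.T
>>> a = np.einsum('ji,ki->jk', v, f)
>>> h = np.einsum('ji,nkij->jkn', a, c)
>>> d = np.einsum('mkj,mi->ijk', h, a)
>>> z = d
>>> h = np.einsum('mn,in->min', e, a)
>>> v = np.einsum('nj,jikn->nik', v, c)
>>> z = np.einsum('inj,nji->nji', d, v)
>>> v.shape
(2, 11, 3)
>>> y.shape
(3, 3)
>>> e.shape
(3, 3)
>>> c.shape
(2, 11, 3, 2)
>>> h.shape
(3, 2, 3)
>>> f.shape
(3, 2)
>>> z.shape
(2, 11, 3)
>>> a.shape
(2, 3)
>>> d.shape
(3, 2, 11)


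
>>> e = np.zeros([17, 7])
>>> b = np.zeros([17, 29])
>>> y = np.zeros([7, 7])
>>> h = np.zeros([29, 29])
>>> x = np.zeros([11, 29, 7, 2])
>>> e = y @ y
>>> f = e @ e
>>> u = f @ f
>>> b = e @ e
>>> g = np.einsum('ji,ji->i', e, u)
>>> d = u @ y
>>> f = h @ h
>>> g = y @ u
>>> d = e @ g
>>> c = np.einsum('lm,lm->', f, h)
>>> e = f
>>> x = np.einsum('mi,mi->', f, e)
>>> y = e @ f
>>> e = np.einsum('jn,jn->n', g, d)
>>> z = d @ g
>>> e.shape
(7,)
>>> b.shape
(7, 7)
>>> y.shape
(29, 29)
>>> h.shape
(29, 29)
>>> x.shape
()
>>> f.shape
(29, 29)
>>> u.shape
(7, 7)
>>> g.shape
(7, 7)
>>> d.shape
(7, 7)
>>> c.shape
()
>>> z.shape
(7, 7)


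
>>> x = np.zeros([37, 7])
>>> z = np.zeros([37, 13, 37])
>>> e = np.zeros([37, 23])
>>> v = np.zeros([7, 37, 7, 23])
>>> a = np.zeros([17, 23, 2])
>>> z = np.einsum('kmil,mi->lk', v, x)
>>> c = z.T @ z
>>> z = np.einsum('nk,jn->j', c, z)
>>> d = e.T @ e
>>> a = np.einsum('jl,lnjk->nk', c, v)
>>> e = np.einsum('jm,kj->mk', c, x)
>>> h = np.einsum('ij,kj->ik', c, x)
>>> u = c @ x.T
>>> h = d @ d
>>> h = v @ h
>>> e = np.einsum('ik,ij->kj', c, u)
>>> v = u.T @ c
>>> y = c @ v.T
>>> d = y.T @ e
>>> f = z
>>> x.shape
(37, 7)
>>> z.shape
(23,)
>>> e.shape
(7, 37)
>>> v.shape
(37, 7)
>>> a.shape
(37, 23)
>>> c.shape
(7, 7)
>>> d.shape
(37, 37)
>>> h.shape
(7, 37, 7, 23)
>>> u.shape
(7, 37)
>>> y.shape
(7, 37)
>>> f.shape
(23,)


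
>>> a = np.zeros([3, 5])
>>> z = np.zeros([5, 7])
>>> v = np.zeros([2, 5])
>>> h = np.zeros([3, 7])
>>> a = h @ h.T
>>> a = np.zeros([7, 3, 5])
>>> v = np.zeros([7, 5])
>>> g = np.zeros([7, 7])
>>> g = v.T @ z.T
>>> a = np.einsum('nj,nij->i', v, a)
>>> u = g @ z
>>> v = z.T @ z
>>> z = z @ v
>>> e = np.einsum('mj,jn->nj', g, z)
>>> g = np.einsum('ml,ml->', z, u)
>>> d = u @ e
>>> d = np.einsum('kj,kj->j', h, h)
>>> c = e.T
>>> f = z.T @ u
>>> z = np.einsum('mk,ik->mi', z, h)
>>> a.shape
(3,)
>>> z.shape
(5, 3)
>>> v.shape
(7, 7)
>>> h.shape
(3, 7)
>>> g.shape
()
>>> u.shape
(5, 7)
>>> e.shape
(7, 5)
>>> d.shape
(7,)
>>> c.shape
(5, 7)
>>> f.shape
(7, 7)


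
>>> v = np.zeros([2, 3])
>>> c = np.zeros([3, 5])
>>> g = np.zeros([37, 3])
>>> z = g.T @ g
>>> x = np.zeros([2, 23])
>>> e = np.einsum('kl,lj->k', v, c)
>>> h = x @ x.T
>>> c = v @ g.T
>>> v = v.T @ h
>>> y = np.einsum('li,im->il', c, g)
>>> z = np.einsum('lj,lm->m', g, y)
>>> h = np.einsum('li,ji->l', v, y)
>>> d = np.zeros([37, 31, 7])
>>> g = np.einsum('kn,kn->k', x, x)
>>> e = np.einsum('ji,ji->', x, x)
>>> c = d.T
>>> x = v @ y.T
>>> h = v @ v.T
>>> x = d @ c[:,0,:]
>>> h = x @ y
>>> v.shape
(3, 2)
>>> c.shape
(7, 31, 37)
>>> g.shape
(2,)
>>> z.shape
(2,)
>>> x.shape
(37, 31, 37)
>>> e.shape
()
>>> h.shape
(37, 31, 2)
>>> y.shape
(37, 2)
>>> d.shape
(37, 31, 7)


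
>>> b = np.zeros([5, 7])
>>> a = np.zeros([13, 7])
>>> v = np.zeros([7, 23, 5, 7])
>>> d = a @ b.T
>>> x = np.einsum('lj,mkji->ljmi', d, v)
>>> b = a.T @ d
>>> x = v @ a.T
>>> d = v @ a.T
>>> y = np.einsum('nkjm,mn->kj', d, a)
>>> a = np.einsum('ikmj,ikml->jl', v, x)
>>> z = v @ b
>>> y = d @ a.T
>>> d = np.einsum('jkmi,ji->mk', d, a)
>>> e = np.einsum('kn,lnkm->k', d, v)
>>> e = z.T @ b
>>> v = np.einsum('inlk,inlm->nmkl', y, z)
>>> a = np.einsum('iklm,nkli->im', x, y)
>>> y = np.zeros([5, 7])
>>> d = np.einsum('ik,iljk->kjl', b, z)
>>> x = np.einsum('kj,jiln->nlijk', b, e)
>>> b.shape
(7, 5)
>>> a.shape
(7, 13)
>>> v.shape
(23, 5, 7, 5)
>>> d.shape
(5, 5, 23)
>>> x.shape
(5, 23, 5, 5, 7)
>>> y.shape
(5, 7)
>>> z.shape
(7, 23, 5, 5)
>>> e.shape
(5, 5, 23, 5)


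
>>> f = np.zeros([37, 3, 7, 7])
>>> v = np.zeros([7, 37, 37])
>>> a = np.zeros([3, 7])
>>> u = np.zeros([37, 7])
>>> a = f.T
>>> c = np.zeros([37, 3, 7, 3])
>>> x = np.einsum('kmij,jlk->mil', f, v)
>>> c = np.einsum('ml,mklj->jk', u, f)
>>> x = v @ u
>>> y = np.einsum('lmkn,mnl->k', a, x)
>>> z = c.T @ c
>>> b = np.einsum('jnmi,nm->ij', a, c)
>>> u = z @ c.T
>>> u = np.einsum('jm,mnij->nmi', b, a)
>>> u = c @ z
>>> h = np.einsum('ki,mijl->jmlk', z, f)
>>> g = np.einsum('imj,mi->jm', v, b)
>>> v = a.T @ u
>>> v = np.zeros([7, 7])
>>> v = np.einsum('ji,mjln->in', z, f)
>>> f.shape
(37, 3, 7, 7)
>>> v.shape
(3, 7)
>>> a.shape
(7, 7, 3, 37)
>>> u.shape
(7, 3)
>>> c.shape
(7, 3)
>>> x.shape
(7, 37, 7)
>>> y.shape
(3,)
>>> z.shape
(3, 3)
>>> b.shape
(37, 7)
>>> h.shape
(7, 37, 7, 3)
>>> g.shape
(37, 37)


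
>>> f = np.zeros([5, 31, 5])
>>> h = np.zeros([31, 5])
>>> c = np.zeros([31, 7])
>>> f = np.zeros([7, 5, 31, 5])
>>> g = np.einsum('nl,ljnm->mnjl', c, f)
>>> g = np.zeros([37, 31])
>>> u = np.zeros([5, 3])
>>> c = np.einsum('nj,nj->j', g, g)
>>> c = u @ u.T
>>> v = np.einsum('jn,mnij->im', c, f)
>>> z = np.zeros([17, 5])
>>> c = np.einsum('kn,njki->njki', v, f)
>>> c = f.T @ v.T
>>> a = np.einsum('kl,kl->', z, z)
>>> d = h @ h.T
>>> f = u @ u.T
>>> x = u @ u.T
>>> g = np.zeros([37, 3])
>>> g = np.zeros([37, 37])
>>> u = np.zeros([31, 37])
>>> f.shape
(5, 5)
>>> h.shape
(31, 5)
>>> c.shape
(5, 31, 5, 31)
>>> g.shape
(37, 37)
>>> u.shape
(31, 37)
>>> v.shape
(31, 7)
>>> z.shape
(17, 5)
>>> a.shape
()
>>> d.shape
(31, 31)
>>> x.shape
(5, 5)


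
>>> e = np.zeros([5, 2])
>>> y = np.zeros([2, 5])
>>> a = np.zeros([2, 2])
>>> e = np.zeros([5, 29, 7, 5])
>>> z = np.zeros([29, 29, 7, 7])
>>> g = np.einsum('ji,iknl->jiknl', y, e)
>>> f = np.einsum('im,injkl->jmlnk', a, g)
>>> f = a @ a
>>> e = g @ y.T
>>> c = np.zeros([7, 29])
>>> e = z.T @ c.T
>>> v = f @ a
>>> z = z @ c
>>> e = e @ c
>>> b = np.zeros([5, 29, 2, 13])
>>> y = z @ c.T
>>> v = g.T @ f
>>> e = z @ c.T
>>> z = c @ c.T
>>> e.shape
(29, 29, 7, 7)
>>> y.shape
(29, 29, 7, 7)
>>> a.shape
(2, 2)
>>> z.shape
(7, 7)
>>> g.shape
(2, 5, 29, 7, 5)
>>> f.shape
(2, 2)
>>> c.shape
(7, 29)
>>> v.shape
(5, 7, 29, 5, 2)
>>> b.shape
(5, 29, 2, 13)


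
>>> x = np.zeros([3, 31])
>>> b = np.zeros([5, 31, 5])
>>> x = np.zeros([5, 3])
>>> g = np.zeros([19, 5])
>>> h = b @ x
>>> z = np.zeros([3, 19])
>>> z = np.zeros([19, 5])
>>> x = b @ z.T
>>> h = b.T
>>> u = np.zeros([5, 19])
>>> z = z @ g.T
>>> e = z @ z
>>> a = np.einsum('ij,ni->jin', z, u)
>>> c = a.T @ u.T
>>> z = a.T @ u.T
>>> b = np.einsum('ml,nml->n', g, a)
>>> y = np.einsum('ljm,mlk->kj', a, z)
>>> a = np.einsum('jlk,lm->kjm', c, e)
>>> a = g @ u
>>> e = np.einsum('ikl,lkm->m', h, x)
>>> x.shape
(5, 31, 19)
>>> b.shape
(19,)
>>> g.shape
(19, 5)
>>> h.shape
(5, 31, 5)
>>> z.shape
(5, 19, 5)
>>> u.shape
(5, 19)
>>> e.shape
(19,)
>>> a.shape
(19, 19)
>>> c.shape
(5, 19, 5)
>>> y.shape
(5, 19)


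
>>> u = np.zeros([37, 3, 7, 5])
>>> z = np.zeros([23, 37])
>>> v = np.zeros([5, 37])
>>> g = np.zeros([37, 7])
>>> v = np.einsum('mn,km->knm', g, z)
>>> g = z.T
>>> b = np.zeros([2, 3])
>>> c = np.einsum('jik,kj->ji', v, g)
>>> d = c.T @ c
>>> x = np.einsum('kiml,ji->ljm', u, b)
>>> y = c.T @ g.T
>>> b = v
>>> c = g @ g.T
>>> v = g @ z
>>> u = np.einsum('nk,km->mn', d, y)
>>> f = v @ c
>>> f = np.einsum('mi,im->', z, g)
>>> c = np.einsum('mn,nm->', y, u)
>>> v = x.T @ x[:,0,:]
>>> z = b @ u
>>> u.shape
(37, 7)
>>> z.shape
(23, 7, 7)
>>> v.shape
(7, 2, 7)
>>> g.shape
(37, 23)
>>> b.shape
(23, 7, 37)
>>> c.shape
()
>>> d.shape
(7, 7)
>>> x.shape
(5, 2, 7)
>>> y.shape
(7, 37)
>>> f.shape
()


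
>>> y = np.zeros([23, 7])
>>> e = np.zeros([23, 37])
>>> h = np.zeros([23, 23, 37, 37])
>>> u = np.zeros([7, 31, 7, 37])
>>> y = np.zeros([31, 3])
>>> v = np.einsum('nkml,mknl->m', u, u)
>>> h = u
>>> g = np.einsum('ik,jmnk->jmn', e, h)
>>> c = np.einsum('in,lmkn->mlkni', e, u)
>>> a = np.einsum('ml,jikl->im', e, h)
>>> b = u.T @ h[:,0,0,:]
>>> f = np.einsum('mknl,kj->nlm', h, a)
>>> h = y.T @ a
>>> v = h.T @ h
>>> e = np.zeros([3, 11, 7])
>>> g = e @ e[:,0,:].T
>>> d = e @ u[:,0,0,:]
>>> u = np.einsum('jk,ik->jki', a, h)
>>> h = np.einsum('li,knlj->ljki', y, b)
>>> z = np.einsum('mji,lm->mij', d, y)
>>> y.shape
(31, 3)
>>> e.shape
(3, 11, 7)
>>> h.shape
(31, 37, 37, 3)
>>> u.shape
(31, 23, 3)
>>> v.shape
(23, 23)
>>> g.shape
(3, 11, 3)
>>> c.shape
(31, 7, 7, 37, 23)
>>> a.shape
(31, 23)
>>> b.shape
(37, 7, 31, 37)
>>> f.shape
(7, 37, 7)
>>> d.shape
(3, 11, 37)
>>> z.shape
(3, 37, 11)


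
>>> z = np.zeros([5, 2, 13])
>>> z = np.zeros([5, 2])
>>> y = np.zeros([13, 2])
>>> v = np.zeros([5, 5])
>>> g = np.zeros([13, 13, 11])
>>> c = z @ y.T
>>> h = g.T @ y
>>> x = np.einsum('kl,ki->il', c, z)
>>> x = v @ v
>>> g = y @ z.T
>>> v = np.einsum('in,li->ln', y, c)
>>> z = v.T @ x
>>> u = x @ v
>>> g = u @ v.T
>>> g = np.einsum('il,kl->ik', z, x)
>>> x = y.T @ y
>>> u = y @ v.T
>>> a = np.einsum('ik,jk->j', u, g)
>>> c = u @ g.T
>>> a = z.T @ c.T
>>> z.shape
(2, 5)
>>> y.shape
(13, 2)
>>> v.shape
(5, 2)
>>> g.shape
(2, 5)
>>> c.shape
(13, 2)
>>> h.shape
(11, 13, 2)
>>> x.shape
(2, 2)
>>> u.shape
(13, 5)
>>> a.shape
(5, 13)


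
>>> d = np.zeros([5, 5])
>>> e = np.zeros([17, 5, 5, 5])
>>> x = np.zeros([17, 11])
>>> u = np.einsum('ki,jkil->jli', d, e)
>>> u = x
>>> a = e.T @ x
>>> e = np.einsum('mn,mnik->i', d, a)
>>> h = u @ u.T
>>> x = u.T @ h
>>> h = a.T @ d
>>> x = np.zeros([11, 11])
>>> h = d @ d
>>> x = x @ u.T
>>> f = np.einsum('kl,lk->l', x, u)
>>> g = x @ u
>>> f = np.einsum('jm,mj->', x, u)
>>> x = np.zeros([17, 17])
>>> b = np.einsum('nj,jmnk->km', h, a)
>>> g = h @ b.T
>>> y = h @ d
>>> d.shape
(5, 5)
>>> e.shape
(5,)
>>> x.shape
(17, 17)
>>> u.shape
(17, 11)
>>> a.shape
(5, 5, 5, 11)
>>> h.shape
(5, 5)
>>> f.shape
()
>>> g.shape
(5, 11)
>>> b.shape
(11, 5)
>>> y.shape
(5, 5)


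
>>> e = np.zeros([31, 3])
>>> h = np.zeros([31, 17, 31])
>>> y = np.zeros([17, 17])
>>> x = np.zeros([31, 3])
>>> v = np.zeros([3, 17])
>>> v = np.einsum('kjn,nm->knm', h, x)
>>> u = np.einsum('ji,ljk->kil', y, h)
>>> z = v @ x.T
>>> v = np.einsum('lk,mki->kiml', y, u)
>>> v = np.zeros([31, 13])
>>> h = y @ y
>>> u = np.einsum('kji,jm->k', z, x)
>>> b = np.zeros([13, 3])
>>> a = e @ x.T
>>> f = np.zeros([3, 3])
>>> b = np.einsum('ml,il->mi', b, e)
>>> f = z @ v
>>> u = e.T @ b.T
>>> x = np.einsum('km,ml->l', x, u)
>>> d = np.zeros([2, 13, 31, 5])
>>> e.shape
(31, 3)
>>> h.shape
(17, 17)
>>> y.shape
(17, 17)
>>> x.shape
(13,)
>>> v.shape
(31, 13)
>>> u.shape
(3, 13)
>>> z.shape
(31, 31, 31)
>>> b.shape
(13, 31)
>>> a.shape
(31, 31)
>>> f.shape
(31, 31, 13)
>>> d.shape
(2, 13, 31, 5)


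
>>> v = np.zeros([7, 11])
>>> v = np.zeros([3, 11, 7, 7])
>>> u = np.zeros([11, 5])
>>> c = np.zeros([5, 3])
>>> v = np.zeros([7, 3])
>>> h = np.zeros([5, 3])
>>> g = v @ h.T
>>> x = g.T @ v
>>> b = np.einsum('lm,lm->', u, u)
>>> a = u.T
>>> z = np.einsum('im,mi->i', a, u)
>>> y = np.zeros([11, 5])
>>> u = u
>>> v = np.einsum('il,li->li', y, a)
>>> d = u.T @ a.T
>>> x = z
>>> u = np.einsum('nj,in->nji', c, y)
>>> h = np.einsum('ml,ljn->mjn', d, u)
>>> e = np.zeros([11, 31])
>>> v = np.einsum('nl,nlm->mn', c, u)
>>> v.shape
(11, 5)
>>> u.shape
(5, 3, 11)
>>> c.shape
(5, 3)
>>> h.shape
(5, 3, 11)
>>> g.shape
(7, 5)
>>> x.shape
(5,)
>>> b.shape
()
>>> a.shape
(5, 11)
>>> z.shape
(5,)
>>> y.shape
(11, 5)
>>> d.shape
(5, 5)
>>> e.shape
(11, 31)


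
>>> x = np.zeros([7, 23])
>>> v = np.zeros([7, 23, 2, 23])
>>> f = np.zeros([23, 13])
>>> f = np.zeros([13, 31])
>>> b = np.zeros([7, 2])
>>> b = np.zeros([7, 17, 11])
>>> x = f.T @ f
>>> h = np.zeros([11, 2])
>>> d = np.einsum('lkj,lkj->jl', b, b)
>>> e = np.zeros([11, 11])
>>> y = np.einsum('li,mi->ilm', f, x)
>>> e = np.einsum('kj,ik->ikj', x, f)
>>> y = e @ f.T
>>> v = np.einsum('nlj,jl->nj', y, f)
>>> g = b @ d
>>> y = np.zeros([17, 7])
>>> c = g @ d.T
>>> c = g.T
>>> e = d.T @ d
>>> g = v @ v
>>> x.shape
(31, 31)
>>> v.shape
(13, 13)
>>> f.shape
(13, 31)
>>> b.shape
(7, 17, 11)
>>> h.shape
(11, 2)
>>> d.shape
(11, 7)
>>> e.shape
(7, 7)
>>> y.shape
(17, 7)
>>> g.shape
(13, 13)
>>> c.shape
(7, 17, 7)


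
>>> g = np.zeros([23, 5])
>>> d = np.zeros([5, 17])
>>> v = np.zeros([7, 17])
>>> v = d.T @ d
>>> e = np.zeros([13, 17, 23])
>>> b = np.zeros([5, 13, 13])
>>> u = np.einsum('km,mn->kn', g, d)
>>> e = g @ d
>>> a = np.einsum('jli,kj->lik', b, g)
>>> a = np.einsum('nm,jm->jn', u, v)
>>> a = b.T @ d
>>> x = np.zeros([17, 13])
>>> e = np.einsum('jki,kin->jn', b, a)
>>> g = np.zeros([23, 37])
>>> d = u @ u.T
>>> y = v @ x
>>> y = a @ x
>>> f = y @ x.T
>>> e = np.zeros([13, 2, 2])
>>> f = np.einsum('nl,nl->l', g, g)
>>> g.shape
(23, 37)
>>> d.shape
(23, 23)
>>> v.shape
(17, 17)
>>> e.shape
(13, 2, 2)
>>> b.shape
(5, 13, 13)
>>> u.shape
(23, 17)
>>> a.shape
(13, 13, 17)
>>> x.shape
(17, 13)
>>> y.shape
(13, 13, 13)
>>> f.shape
(37,)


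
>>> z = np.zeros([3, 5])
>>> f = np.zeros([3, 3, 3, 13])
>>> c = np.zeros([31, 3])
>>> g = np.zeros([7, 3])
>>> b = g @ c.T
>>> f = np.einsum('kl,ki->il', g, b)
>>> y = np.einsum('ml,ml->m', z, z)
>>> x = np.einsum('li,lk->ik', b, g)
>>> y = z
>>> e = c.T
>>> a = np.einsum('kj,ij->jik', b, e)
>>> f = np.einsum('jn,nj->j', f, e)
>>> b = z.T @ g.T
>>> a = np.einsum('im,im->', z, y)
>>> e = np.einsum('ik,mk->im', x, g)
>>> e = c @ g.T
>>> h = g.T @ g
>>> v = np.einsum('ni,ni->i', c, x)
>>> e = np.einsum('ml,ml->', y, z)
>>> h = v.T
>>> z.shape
(3, 5)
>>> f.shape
(31,)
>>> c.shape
(31, 3)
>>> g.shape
(7, 3)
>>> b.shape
(5, 7)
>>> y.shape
(3, 5)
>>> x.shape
(31, 3)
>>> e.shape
()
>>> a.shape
()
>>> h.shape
(3,)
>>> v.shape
(3,)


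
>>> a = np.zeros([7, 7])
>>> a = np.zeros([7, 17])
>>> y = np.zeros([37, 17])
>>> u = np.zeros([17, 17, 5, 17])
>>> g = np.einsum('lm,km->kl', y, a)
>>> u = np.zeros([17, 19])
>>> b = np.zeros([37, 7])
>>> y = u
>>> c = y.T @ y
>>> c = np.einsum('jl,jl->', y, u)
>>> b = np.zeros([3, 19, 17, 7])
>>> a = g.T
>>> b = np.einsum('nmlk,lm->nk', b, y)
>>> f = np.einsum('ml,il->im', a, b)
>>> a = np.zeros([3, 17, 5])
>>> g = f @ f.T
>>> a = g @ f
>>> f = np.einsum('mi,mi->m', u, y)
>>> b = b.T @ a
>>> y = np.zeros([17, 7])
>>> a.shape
(3, 37)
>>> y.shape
(17, 7)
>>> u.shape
(17, 19)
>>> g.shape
(3, 3)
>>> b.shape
(7, 37)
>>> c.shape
()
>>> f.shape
(17,)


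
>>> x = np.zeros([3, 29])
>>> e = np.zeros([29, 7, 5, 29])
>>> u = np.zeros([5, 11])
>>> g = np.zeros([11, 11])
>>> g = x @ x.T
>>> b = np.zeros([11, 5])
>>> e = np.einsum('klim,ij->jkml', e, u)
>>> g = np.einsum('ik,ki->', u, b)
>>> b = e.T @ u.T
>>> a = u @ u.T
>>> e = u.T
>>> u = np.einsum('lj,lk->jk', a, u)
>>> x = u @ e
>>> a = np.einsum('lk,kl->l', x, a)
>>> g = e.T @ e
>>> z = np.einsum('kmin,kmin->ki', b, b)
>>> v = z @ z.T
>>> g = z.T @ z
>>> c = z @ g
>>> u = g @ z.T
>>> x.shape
(5, 5)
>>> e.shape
(11, 5)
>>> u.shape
(29, 7)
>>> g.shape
(29, 29)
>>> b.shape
(7, 29, 29, 5)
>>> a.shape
(5,)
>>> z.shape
(7, 29)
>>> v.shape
(7, 7)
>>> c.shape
(7, 29)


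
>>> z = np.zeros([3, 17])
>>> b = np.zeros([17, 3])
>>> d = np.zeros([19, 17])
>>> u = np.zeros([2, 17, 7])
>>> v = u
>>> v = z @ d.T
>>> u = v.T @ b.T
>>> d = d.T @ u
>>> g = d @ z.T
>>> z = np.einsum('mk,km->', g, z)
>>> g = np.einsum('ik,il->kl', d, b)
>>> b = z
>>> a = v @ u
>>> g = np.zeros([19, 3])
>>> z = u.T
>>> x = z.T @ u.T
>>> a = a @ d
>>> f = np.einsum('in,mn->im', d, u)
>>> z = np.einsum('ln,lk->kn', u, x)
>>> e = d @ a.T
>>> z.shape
(19, 17)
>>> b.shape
()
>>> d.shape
(17, 17)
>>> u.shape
(19, 17)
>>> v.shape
(3, 19)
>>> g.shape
(19, 3)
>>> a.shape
(3, 17)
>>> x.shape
(19, 19)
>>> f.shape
(17, 19)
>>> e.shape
(17, 3)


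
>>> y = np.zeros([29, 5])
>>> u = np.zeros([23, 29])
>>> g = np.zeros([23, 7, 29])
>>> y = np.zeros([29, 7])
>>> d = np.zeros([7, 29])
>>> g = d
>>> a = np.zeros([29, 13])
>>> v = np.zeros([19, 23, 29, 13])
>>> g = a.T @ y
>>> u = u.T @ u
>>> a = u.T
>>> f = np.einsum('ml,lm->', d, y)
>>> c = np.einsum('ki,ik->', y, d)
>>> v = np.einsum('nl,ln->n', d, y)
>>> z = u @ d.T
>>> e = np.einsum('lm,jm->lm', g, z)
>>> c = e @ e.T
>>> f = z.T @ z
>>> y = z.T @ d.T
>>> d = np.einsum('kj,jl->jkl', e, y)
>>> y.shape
(7, 7)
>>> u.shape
(29, 29)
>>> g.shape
(13, 7)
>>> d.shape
(7, 13, 7)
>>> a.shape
(29, 29)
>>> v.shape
(7,)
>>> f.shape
(7, 7)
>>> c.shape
(13, 13)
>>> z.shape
(29, 7)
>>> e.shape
(13, 7)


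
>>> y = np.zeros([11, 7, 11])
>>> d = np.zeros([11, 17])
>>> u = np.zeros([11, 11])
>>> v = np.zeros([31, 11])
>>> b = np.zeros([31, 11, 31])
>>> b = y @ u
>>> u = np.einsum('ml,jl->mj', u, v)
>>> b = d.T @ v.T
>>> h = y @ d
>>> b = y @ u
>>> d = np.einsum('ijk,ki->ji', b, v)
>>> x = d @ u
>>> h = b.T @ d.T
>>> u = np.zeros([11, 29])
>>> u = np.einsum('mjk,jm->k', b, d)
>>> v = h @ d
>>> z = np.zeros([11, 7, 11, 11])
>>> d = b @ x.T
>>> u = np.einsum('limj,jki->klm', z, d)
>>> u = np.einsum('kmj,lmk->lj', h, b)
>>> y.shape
(11, 7, 11)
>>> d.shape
(11, 7, 7)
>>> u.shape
(11, 7)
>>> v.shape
(31, 7, 11)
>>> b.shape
(11, 7, 31)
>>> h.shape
(31, 7, 7)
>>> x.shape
(7, 31)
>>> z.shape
(11, 7, 11, 11)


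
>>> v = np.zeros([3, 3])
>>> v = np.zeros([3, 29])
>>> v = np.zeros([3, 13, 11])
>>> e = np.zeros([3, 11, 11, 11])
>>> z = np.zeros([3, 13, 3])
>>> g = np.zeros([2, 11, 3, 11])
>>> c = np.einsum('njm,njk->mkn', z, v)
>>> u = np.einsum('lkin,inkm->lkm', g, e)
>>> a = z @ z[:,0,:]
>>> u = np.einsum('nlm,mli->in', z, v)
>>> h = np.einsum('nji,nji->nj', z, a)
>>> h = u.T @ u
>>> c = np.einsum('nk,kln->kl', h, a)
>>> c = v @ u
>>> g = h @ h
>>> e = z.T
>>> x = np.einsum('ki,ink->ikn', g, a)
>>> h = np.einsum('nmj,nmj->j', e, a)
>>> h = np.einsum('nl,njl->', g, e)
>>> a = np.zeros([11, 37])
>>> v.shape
(3, 13, 11)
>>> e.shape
(3, 13, 3)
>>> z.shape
(3, 13, 3)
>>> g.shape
(3, 3)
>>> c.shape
(3, 13, 3)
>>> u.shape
(11, 3)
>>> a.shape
(11, 37)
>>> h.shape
()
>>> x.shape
(3, 3, 13)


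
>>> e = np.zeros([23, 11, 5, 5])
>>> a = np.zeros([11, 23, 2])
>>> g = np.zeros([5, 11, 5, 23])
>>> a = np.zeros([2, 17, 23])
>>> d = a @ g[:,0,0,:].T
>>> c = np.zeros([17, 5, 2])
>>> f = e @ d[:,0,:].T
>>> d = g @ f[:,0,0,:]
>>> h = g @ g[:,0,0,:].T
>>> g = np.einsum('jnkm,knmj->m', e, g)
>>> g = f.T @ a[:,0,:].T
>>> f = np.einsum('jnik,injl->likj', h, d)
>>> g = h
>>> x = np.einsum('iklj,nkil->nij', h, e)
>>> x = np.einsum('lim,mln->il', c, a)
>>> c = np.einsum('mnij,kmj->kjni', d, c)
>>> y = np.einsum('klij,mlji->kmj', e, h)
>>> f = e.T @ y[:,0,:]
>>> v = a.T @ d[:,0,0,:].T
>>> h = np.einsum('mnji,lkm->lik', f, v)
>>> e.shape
(23, 11, 5, 5)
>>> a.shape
(2, 17, 23)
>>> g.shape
(5, 11, 5, 5)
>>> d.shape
(5, 11, 5, 2)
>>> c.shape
(17, 2, 11, 5)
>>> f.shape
(5, 5, 11, 5)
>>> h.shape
(23, 5, 17)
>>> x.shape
(5, 17)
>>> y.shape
(23, 5, 5)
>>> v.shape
(23, 17, 5)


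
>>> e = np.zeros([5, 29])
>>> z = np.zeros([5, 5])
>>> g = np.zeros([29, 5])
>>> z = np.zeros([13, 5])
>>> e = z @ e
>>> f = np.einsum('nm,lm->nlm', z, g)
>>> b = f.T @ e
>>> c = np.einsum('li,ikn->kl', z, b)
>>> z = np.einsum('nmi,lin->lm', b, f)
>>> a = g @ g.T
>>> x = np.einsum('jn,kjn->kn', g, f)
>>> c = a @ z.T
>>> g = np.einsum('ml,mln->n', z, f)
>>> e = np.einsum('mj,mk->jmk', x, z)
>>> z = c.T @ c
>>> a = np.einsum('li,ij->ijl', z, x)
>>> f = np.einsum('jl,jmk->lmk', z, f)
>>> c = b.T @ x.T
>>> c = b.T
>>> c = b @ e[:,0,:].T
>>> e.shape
(5, 13, 29)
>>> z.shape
(13, 13)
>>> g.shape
(5,)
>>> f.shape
(13, 29, 5)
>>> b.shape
(5, 29, 29)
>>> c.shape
(5, 29, 5)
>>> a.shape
(13, 5, 13)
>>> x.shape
(13, 5)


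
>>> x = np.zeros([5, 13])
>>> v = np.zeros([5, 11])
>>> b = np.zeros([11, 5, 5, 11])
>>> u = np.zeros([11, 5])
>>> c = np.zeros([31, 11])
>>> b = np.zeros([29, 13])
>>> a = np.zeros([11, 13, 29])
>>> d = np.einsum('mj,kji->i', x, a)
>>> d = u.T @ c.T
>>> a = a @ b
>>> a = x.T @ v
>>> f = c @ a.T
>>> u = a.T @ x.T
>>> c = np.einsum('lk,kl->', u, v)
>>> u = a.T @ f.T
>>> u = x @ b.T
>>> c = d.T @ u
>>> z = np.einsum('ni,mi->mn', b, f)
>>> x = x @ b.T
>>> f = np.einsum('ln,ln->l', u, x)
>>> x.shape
(5, 29)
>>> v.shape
(5, 11)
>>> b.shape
(29, 13)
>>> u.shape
(5, 29)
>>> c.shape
(31, 29)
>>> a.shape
(13, 11)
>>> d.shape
(5, 31)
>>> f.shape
(5,)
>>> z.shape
(31, 29)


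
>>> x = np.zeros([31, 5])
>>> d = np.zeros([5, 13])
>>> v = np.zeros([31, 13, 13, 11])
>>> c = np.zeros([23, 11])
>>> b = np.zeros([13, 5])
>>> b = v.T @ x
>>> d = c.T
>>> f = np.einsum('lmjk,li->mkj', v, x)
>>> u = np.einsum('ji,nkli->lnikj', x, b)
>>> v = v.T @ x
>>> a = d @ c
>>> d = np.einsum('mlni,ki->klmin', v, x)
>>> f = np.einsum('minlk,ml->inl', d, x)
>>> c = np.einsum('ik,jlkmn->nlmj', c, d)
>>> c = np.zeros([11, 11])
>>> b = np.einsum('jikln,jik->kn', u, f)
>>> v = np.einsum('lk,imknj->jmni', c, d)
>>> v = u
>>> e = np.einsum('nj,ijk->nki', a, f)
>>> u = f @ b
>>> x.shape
(31, 5)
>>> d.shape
(31, 13, 11, 5, 13)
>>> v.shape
(13, 11, 5, 13, 31)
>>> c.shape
(11, 11)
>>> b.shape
(5, 31)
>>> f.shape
(13, 11, 5)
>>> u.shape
(13, 11, 31)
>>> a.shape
(11, 11)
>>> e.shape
(11, 5, 13)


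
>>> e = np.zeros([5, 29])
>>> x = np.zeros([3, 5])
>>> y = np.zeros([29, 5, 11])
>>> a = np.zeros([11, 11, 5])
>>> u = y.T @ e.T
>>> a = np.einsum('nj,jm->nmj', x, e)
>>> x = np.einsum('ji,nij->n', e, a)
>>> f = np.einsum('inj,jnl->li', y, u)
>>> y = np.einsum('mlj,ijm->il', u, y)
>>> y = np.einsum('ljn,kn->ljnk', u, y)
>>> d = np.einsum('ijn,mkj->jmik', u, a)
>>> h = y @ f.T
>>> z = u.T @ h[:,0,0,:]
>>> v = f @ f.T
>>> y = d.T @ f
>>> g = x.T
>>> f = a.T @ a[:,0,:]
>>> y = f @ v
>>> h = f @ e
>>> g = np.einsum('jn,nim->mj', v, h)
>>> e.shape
(5, 29)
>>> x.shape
(3,)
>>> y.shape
(5, 29, 5)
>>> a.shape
(3, 29, 5)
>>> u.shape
(11, 5, 5)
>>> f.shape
(5, 29, 5)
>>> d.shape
(5, 3, 11, 29)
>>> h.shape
(5, 29, 29)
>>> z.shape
(5, 5, 5)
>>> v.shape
(5, 5)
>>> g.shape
(29, 5)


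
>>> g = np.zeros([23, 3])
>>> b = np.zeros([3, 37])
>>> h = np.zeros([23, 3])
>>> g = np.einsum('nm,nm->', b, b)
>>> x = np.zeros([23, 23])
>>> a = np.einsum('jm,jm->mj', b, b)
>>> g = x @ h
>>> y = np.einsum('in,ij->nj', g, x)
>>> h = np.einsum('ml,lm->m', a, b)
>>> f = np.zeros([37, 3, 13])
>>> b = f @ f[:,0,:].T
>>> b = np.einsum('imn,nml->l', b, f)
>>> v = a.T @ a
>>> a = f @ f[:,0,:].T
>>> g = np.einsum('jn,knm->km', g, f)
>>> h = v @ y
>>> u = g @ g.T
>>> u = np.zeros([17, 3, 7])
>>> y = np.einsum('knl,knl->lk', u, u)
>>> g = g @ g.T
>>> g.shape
(37, 37)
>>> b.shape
(13,)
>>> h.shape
(3, 23)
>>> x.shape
(23, 23)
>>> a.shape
(37, 3, 37)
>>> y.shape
(7, 17)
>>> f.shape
(37, 3, 13)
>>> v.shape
(3, 3)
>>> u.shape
(17, 3, 7)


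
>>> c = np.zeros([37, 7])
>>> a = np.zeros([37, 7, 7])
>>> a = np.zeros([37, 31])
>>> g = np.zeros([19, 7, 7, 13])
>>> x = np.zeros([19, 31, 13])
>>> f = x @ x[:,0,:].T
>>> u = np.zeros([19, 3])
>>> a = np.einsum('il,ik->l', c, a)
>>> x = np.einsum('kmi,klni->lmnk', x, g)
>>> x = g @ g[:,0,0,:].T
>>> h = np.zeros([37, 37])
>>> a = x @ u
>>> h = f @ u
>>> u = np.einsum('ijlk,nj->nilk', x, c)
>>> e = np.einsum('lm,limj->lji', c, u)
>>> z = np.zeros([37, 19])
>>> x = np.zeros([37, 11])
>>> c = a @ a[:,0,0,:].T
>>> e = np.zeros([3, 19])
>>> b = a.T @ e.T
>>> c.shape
(19, 7, 7, 19)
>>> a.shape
(19, 7, 7, 3)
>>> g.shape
(19, 7, 7, 13)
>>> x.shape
(37, 11)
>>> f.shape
(19, 31, 19)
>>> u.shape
(37, 19, 7, 19)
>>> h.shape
(19, 31, 3)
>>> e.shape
(3, 19)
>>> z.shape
(37, 19)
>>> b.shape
(3, 7, 7, 3)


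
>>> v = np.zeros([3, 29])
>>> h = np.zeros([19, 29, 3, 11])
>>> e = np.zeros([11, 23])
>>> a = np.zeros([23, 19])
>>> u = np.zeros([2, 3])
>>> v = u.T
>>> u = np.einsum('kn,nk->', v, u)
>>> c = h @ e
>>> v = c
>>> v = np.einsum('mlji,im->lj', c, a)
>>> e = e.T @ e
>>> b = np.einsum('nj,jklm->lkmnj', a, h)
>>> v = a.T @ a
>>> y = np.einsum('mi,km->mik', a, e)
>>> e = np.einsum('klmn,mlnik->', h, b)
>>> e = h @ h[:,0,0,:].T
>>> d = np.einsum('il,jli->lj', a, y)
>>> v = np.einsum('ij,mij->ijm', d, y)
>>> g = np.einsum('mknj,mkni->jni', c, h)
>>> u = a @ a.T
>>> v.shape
(19, 23, 23)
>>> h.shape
(19, 29, 3, 11)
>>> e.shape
(19, 29, 3, 19)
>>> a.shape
(23, 19)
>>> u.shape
(23, 23)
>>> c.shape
(19, 29, 3, 23)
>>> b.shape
(3, 29, 11, 23, 19)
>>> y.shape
(23, 19, 23)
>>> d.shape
(19, 23)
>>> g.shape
(23, 3, 11)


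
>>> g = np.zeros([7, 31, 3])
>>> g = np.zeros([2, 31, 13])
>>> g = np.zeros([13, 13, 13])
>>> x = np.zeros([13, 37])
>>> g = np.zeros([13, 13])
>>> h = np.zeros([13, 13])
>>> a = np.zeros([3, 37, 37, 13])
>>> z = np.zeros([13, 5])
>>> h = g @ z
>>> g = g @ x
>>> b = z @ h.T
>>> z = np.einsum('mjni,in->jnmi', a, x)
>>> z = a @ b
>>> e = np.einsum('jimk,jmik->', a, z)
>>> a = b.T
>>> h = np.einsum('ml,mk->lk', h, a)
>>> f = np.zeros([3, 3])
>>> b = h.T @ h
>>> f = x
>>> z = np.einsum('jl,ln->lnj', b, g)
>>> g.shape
(13, 37)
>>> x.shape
(13, 37)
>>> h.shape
(5, 13)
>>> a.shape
(13, 13)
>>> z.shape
(13, 37, 13)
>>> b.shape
(13, 13)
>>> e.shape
()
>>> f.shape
(13, 37)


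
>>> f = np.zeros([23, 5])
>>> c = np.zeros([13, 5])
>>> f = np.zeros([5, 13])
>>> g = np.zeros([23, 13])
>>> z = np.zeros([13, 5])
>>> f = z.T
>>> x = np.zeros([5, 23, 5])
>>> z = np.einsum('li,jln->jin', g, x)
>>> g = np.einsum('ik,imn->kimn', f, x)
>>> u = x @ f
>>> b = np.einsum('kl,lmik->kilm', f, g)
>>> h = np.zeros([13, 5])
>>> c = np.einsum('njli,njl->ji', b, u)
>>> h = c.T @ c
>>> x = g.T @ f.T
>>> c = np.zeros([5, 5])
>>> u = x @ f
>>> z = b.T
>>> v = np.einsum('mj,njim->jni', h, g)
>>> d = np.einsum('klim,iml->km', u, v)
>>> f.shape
(5, 13)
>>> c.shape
(5, 5)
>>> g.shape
(13, 5, 23, 5)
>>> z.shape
(5, 13, 23, 5)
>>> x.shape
(5, 23, 5, 5)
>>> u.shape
(5, 23, 5, 13)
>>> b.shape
(5, 23, 13, 5)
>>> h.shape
(5, 5)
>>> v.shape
(5, 13, 23)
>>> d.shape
(5, 13)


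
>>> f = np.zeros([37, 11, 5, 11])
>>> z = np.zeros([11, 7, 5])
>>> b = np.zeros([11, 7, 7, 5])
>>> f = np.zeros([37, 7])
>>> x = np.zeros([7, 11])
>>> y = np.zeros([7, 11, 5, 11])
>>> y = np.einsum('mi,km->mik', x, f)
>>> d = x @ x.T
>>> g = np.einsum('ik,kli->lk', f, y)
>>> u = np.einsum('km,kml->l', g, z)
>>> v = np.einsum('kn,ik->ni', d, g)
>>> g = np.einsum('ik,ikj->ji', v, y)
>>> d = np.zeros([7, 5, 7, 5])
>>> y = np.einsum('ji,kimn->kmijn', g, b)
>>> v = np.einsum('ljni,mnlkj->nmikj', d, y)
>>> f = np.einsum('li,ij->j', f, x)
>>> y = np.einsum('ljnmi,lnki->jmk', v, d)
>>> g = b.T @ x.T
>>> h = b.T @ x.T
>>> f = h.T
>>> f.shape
(7, 7, 7, 5)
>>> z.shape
(11, 7, 5)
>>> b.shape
(11, 7, 7, 5)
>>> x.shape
(7, 11)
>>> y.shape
(11, 37, 7)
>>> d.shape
(7, 5, 7, 5)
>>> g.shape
(5, 7, 7, 7)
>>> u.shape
(5,)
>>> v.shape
(7, 11, 5, 37, 5)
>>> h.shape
(5, 7, 7, 7)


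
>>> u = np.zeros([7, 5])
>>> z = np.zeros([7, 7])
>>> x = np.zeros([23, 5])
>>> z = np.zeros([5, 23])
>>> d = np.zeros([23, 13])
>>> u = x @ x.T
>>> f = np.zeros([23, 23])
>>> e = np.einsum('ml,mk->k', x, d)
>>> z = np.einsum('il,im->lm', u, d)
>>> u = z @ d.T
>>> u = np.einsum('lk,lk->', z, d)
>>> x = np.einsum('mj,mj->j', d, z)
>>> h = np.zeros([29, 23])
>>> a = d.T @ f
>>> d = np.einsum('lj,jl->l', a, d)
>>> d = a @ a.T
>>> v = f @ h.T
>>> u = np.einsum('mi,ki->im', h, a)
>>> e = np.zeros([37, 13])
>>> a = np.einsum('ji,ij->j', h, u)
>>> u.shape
(23, 29)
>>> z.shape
(23, 13)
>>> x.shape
(13,)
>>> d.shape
(13, 13)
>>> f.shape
(23, 23)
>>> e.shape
(37, 13)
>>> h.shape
(29, 23)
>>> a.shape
(29,)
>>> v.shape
(23, 29)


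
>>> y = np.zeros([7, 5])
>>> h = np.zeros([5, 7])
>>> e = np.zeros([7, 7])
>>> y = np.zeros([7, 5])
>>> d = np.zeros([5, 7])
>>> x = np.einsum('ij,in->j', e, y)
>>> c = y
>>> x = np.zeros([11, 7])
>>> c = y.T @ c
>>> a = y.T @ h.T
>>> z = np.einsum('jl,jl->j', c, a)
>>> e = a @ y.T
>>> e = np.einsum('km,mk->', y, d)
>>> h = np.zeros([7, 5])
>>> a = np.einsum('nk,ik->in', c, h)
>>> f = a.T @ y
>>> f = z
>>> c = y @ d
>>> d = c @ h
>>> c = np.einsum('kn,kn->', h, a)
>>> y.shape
(7, 5)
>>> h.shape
(7, 5)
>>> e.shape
()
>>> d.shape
(7, 5)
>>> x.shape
(11, 7)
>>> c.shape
()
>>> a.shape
(7, 5)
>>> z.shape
(5,)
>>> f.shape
(5,)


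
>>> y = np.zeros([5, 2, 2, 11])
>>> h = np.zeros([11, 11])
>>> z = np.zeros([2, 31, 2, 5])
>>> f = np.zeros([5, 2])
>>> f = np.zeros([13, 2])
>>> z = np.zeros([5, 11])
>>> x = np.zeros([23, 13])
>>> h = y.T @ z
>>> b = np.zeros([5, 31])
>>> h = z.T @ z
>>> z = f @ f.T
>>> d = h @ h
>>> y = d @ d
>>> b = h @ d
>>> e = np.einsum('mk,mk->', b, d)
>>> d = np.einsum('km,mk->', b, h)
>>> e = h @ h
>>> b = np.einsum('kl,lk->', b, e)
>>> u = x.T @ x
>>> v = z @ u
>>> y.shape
(11, 11)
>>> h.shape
(11, 11)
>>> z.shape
(13, 13)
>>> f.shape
(13, 2)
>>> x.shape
(23, 13)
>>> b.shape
()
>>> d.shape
()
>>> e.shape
(11, 11)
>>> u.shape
(13, 13)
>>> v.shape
(13, 13)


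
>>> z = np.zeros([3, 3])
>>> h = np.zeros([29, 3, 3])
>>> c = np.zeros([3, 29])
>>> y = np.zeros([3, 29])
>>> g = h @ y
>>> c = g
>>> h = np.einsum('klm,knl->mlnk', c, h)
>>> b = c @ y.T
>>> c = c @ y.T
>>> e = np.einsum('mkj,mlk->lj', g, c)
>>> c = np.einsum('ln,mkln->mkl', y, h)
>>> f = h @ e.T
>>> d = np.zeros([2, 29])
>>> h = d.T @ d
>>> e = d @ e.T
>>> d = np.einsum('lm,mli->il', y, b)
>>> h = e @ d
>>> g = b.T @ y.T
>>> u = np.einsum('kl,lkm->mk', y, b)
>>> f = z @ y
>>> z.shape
(3, 3)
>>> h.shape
(2, 3)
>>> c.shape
(29, 3, 3)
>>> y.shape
(3, 29)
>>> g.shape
(3, 3, 3)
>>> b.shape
(29, 3, 3)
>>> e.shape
(2, 3)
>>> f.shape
(3, 29)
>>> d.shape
(3, 3)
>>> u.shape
(3, 3)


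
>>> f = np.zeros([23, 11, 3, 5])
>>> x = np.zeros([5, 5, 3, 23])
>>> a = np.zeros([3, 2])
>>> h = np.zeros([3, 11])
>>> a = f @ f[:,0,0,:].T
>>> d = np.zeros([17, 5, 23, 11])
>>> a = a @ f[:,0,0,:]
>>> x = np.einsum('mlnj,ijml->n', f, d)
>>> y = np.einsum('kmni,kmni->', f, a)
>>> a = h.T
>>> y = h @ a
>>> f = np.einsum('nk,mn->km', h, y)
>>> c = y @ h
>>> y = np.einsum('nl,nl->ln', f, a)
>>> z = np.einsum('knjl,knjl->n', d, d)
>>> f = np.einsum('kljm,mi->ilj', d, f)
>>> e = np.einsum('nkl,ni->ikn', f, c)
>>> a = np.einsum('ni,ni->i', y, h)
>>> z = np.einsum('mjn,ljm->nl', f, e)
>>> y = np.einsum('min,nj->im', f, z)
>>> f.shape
(3, 5, 23)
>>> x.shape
(3,)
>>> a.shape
(11,)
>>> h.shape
(3, 11)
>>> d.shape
(17, 5, 23, 11)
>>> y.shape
(5, 3)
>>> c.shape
(3, 11)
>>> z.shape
(23, 11)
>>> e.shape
(11, 5, 3)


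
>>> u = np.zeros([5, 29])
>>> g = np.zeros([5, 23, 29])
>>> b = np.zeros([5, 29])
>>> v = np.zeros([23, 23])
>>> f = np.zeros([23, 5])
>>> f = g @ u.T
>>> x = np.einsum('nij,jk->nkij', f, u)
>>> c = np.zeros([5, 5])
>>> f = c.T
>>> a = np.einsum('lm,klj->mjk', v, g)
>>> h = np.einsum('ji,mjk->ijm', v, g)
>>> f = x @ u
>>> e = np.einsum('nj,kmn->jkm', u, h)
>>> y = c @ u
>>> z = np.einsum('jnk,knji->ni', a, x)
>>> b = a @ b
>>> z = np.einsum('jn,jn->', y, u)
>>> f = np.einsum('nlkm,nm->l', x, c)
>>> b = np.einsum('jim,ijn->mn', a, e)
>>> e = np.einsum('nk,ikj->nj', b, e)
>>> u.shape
(5, 29)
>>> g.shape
(5, 23, 29)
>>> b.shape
(5, 23)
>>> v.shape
(23, 23)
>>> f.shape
(29,)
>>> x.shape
(5, 29, 23, 5)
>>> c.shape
(5, 5)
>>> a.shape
(23, 29, 5)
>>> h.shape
(23, 23, 5)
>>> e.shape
(5, 23)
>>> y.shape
(5, 29)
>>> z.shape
()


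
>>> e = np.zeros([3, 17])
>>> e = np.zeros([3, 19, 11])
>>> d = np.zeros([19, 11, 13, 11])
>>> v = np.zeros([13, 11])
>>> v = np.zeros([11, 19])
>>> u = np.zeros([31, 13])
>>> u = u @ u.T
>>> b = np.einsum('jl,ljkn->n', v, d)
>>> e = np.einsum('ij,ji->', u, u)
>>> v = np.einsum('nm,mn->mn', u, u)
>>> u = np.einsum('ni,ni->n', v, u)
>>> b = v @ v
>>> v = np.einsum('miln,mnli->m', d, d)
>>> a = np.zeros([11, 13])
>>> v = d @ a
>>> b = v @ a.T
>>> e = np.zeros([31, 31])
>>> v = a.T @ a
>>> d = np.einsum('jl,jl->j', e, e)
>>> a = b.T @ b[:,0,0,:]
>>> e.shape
(31, 31)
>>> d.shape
(31,)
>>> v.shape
(13, 13)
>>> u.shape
(31,)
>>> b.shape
(19, 11, 13, 11)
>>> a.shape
(11, 13, 11, 11)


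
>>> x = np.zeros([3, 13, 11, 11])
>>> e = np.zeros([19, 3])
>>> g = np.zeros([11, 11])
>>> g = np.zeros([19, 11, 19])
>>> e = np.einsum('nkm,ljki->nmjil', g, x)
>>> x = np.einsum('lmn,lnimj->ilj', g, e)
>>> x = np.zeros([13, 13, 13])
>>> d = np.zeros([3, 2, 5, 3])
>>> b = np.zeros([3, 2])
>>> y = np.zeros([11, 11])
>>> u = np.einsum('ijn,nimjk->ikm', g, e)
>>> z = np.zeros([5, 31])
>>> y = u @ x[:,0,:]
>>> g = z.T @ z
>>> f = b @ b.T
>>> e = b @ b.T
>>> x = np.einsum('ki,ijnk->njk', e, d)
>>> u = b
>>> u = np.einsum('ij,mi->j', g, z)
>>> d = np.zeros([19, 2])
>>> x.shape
(5, 2, 3)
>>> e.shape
(3, 3)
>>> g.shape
(31, 31)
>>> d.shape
(19, 2)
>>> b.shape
(3, 2)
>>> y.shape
(19, 3, 13)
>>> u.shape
(31,)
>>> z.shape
(5, 31)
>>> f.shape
(3, 3)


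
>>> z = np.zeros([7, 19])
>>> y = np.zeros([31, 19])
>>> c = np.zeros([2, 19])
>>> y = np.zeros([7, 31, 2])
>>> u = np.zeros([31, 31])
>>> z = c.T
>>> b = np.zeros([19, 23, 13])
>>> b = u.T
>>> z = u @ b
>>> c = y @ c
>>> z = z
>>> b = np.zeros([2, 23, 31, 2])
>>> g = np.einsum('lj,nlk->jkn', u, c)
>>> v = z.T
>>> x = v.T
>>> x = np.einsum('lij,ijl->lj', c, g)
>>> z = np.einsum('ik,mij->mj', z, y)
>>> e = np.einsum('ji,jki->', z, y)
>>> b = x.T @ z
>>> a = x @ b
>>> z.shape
(7, 2)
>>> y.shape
(7, 31, 2)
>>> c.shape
(7, 31, 19)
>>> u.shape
(31, 31)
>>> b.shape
(19, 2)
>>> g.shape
(31, 19, 7)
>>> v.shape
(31, 31)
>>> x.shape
(7, 19)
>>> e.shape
()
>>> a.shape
(7, 2)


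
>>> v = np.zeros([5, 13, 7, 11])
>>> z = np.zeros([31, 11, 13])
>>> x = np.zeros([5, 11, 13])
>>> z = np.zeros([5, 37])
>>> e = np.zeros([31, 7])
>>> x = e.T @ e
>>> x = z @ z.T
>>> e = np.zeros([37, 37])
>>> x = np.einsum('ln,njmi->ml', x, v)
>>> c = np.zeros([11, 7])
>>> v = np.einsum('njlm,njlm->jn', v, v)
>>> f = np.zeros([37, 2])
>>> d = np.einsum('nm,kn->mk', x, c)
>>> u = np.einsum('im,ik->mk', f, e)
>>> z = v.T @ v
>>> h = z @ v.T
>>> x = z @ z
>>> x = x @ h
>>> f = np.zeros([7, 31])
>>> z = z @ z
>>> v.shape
(13, 5)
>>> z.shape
(5, 5)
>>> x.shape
(5, 13)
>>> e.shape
(37, 37)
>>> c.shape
(11, 7)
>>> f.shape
(7, 31)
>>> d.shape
(5, 11)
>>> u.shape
(2, 37)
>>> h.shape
(5, 13)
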